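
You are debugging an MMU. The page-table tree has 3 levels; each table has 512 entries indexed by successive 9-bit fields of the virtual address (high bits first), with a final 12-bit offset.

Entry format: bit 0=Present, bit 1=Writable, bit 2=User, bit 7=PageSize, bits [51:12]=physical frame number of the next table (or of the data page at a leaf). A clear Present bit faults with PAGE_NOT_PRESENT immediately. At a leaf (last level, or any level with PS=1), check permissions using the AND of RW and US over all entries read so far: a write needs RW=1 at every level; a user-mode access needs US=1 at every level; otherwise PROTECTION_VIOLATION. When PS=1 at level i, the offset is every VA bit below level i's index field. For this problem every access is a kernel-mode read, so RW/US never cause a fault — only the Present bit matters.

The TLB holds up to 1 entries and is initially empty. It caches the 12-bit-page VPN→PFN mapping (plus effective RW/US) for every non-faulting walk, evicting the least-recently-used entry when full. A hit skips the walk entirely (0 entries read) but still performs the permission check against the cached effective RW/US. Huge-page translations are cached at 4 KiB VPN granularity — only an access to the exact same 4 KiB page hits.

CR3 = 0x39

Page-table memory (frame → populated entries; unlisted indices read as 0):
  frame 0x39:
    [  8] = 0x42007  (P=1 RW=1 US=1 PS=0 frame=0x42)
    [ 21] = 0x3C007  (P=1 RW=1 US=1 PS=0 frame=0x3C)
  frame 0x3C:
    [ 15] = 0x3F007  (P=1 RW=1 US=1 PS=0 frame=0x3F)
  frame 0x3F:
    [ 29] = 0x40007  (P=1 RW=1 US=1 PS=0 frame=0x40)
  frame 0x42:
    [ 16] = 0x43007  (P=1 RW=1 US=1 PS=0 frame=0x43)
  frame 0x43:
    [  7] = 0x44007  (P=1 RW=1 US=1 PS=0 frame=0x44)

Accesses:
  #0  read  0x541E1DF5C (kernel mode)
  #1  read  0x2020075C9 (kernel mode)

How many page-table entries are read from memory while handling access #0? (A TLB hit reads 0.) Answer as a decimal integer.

Walk each access:
#0 VA=0x541E1DF5C (r,kernel):
  L0: frame=0x39 idx=21 entry=0x3C007 [P=1 RW=1 US=1 PS=0]
  L1: frame=0x3C idx=15 entry=0x3F007 [P=1 RW=1 US=1 PS=0]
  L2: frame=0x3F idx=29 entry=0x40007 [P=1 RW=1 US=1 PS=0]
  ✓ 0x40F5C  — 3 lookups
#1 VA=0x2020075C9 (r,kernel):
  L0: frame=0x39 idx=8 entry=0x42007 [P=1 RW=1 US=1 PS=0]
  L1: frame=0x42 idx=16 entry=0x43007 [P=1 RW=1 US=1 PS=0]
  L2: frame=0x43 idx=7 entry=0x44007 [P=1 RW=1 US=1 PS=0]
  ✓ 0x445C9  — 3 lookups

Entries read for #0: 3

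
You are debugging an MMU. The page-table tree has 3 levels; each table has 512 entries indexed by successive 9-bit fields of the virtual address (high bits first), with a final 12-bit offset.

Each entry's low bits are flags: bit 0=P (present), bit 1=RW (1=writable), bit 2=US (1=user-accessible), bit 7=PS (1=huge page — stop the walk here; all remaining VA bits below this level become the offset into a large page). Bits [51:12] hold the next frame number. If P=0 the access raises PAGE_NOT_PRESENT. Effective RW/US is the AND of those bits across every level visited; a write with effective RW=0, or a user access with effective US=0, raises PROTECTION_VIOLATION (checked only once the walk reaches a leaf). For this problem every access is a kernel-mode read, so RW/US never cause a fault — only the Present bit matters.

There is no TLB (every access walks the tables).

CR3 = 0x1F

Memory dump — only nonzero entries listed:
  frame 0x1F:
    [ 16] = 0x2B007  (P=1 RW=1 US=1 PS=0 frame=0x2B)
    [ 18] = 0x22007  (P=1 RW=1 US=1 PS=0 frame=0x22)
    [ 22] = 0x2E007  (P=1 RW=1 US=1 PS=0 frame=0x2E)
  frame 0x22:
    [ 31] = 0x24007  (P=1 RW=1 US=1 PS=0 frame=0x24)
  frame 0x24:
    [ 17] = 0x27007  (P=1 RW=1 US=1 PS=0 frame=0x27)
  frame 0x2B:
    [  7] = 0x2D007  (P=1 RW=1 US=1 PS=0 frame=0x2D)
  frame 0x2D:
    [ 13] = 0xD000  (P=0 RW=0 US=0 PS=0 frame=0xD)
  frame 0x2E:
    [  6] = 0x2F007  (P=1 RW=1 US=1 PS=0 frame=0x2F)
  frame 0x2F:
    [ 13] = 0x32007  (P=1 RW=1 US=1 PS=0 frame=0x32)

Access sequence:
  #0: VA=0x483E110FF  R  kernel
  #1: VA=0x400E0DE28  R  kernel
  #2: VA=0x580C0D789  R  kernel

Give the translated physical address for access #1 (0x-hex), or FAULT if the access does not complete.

Walk each access:
#0 VA=0x483E110FF (r,kernel):
  L0 @0x1F[18] → 0x22007  P=1,RW=1,US=1,PS=0
  L1 @0x22[31] → 0x24007  P=1,RW=1,US=1,PS=0
  L2 @0x24[17] → 0x27007  P=1,RW=1,US=1,PS=0
  ✓ 0x270FF  — 3 lookups
#1 VA=0x400E0DE28 (r,kernel):
  L0 @0x1F[16] → 0x2B007  P=1,RW=1,US=1,PS=0
  L1 @0x2B[7] → 0x2D007  P=1,RW=1,US=1,PS=0
  L2 @0x2D[13] → 0xD000  P=0,RW=0,US=0,PS=0
  → PAGE_NOT_PRESENT  (3 entries read)
#2 VA=0x580C0D789 (r,kernel):
  L0 @0x1F[22] → 0x2E007  P=1,RW=1,US=1,PS=0
  L1 @0x2E[6] → 0x2F007  P=1,RW=1,US=1,PS=0
  L2 @0x2F[13] → 0x32007  P=1,RW=1,US=1,PS=0
  ✓ 0x32789  — 3 lookups

Access #1 PA: FAULT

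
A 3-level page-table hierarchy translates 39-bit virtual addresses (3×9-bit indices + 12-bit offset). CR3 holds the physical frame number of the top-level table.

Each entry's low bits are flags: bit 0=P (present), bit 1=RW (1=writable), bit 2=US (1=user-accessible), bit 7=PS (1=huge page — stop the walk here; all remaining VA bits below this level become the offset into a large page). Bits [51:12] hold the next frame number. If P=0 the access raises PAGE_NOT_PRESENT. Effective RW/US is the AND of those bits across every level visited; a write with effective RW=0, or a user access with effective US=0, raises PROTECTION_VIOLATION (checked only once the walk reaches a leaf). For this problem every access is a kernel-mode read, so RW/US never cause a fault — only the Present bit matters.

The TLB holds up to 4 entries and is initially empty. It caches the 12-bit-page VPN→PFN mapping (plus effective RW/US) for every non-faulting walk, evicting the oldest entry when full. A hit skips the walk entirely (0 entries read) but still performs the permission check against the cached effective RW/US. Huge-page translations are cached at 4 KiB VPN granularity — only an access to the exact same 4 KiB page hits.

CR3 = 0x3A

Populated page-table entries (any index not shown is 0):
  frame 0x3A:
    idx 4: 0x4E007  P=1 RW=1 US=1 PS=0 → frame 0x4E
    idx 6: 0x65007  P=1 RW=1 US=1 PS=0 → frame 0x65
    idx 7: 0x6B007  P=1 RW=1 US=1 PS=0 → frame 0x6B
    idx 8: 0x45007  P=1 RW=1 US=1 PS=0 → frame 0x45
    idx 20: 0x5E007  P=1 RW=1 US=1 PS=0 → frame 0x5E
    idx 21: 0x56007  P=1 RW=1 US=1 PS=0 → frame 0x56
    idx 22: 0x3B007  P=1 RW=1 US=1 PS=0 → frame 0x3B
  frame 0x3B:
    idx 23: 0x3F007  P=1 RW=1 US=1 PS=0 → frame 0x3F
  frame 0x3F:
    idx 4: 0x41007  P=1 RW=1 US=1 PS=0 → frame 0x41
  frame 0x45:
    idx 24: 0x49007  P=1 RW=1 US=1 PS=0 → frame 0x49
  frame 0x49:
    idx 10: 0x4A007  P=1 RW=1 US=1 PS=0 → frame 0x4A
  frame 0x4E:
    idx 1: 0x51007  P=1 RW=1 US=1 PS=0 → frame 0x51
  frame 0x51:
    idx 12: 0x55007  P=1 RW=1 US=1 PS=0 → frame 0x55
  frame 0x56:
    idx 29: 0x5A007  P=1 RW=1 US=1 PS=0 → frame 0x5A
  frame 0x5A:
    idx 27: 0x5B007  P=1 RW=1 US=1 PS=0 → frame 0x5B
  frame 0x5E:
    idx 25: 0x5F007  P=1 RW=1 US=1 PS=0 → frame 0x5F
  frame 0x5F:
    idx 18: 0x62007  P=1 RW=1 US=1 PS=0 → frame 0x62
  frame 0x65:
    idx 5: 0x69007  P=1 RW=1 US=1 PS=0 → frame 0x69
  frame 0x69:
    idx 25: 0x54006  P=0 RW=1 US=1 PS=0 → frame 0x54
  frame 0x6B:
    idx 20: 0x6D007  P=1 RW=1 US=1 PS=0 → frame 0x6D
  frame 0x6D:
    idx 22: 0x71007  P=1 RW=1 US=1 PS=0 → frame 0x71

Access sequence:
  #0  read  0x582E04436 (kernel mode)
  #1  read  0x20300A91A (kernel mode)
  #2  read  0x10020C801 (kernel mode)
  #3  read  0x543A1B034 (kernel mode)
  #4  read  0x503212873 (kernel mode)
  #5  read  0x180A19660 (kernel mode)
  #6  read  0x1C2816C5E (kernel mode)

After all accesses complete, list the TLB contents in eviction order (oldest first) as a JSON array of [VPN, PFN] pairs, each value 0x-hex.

Trace:
#0 VA=0x582E04436 (r,kernel):
  L0 @0x3A[22] → 0x3B007  P=1,RW=1,US=1,PS=0
  L1 @0x3B[23] → 0x3F007  P=1,RW=1,US=1,PS=0
  L2 @0x3F[4] → 0x41007  P=1,RW=1,US=1,PS=0
  ⇒ phys 0x41436  [3 reads]
#1 VA=0x20300A91A (r,kernel):
  L0 @0x3A[8] → 0x45007  P=1,RW=1,US=1,PS=0
  L1 @0x45[24] → 0x49007  P=1,RW=1,US=1,PS=0
  L2 @0x49[10] → 0x4A007  P=1,RW=1,US=1,PS=0
  ⇒ phys 0x4A91A  [3 reads]
#2 VA=0x10020C801 (r,kernel):
  L0 @0x3A[4] → 0x4E007  P=1,RW=1,US=1,PS=0
  L1 @0x4E[1] → 0x51007  P=1,RW=1,US=1,PS=0
  L2 @0x51[12] → 0x55007  P=1,RW=1,US=1,PS=0
  ⇒ phys 0x55801  [3 reads]
#3 VA=0x543A1B034 (r,kernel):
  L0 @0x3A[21] → 0x56007  P=1,RW=1,US=1,PS=0
  L1 @0x56[29] → 0x5A007  P=1,RW=1,US=1,PS=0
  L2 @0x5A[27] → 0x5B007  P=1,RW=1,US=1,PS=0
  ⇒ phys 0x5B034  [3 reads]
#4 VA=0x503212873 (r,kernel):
  L0 @0x3A[20] → 0x5E007  P=1,RW=1,US=1,PS=0
  L1 @0x5E[25] → 0x5F007  P=1,RW=1,US=1,PS=0
  L2 @0x5F[18] → 0x62007  P=1,RW=1,US=1,PS=0
  ⇒ phys 0x62873  [3 reads]
#5 VA=0x180A19660 (r,kernel):
  L0 @0x3A[6] → 0x65007  P=1,RW=1,US=1,PS=0
  L1 @0x65[5] → 0x69007  P=1,RW=1,US=1,PS=0
  L2 @0x69[25] → 0x54006  P=0,RW=1,US=1,PS=0
  → PAGE_NOT_PRESENT  (3 entries read)
#6 VA=0x1C2816C5E (r,kernel):
  L0 @0x3A[7] → 0x6B007  P=1,RW=1,US=1,PS=0
  L1 @0x6B[20] → 0x6D007  P=1,RW=1,US=1,PS=0
  L2 @0x6D[22] → 0x71007  P=1,RW=1,US=1,PS=0
  ⇒ phys 0x71C5E  [3 reads]

TLB: [["0x10020C", "0x55"], ["0x543A1B", "0x5B"], ["0x503212", "0x62"], ["0x1C2816", "0x71"]]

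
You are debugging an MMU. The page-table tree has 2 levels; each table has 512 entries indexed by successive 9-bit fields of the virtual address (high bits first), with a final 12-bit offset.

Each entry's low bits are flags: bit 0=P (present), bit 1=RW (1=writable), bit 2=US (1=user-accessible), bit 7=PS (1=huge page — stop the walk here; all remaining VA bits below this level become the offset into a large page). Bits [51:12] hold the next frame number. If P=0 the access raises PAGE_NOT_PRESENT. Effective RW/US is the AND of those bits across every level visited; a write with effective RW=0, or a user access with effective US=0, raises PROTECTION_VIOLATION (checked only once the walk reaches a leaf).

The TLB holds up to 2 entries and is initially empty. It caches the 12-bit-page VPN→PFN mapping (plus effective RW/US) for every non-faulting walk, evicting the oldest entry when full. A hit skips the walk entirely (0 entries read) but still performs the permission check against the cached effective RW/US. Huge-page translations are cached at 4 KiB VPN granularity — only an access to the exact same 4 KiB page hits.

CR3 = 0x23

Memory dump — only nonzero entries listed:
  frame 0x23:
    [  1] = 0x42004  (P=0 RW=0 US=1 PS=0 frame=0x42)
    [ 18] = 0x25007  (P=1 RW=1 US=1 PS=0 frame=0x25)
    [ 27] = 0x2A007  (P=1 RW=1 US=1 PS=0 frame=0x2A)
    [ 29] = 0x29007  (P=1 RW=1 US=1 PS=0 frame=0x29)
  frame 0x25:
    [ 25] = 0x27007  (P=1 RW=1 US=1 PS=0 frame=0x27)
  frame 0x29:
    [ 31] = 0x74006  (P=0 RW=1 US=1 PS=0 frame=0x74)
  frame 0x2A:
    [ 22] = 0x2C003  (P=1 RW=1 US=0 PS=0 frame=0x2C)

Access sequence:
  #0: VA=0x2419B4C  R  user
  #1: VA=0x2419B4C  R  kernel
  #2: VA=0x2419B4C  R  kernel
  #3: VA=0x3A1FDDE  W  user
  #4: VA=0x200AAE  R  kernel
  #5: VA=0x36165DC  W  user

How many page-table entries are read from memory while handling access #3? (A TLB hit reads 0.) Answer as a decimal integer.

Walk each access:
#0 VA=0x2419B4C (r,user):
  L0: frame=0x23 idx=18 entry=0x25007 [P=1 RW=1 US=1 PS=0]
  L1: frame=0x25 idx=25 entry=0x27007 [P=1 RW=1 US=1 PS=0]
  ⇒ phys 0x27B4C  [2 reads]
#1 VA=0x2419B4C (r,kernel):
  TLB hit vpn=0x2419 → PA=0x27B4C
#2 VA=0x2419B4C (r,kernel):
  TLB hit vpn=0x2419 → PA=0x27B4C
#3 VA=0x3A1FDDE (w,user):
  L0: frame=0x23 idx=29 entry=0x29007 [P=1 RW=1 US=1 PS=0]
  L1: frame=0x29 idx=31 entry=0x74006 [P=0 RW=1 US=1 PS=0]
  ⇒ fault: PAGE_NOT_PRESENT  — 2 lookups
#4 VA=0x200AAE (r,kernel):
  L0: frame=0x23 idx=1 entry=0x42004 [P=0 RW=0 US=1 PS=0]
  ⇒ fault: PAGE_NOT_PRESENT  — 1 lookups
#5 VA=0x36165DC (w,user):
  L0: frame=0x23 idx=27 entry=0x2A007 [P=1 RW=1 US=1 PS=0]
  L1: frame=0x2A idx=22 entry=0x2C003 [P=1 RW=1 US=0 PS=0]
  ⇒ fault: PROTECTION_VIOLATION  — 2 lookups

Entries read for #3: 2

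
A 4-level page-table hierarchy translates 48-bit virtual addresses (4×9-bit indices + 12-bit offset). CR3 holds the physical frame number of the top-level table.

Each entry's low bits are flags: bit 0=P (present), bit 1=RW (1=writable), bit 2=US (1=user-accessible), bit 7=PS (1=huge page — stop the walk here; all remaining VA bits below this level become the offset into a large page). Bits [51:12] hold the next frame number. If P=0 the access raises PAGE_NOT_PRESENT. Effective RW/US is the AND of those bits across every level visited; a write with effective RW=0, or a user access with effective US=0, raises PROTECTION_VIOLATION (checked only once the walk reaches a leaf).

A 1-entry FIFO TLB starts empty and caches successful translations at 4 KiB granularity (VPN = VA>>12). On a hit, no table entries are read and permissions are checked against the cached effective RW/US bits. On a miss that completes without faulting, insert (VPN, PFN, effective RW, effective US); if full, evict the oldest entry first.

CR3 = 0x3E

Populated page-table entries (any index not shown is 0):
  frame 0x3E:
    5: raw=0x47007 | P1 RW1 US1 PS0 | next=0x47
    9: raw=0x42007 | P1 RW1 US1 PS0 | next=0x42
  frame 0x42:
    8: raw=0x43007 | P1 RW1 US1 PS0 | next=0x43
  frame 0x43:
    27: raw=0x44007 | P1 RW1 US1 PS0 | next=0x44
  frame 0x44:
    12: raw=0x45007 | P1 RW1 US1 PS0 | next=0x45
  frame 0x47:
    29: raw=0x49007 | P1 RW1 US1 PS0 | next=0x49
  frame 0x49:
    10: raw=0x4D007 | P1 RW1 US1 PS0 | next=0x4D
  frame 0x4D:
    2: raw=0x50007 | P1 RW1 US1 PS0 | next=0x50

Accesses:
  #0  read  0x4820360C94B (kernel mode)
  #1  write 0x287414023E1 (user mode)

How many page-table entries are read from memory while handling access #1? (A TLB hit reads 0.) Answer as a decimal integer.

Trace:
#0 VA=0x4820360C94B (r,kernel):
  L0 @0x3E[9] → 0x42007  P=1,RW=1,US=1,PS=0
  L1 @0x42[8] → 0x43007  P=1,RW=1,US=1,PS=0
  L2 @0x43[27] → 0x44007  P=1,RW=1,US=1,PS=0
  L3 @0x44[12] → 0x45007  P=1,RW=1,US=1,PS=0
  → PA=0x4594B  (4 entries read)
#1 VA=0x287414023E1 (w,user):
  L0 @0x3E[5] → 0x47007  P=1,RW=1,US=1,PS=0
  L1 @0x47[29] → 0x49007  P=1,RW=1,US=1,PS=0
  L2 @0x49[10] → 0x4D007  P=1,RW=1,US=1,PS=0
  L3 @0x4D[2] → 0x50007  P=1,RW=1,US=1,PS=0
  → PA=0x503E1  (4 entries read)

Entries read for #1: 4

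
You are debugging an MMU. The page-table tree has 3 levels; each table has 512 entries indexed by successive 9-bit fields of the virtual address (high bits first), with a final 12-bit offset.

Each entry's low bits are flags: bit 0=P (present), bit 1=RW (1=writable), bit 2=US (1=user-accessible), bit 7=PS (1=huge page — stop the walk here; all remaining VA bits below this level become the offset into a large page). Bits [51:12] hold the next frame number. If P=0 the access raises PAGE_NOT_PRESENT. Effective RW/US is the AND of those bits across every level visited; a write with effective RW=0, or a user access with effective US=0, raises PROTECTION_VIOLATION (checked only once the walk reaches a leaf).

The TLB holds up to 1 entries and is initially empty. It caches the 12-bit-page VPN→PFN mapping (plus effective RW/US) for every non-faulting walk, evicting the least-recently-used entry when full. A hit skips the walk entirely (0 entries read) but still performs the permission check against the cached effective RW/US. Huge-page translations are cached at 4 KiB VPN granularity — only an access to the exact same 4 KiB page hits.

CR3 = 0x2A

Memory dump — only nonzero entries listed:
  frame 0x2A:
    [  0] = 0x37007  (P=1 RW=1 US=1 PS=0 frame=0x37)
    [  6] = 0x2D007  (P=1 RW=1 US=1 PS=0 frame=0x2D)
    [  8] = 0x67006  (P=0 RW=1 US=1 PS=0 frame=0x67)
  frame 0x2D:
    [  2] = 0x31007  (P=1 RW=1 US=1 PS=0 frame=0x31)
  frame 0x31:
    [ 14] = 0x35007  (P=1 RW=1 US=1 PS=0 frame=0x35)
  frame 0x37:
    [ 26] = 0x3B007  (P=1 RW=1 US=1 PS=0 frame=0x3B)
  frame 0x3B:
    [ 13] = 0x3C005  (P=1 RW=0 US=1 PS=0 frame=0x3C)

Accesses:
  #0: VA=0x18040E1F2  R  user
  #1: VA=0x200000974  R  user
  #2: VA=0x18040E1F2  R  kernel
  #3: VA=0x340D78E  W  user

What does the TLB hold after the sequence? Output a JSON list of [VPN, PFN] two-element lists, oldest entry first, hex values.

Per-access translation:
#0 VA=0x18040E1F2 (r,user):
  L0: frame=0x2A idx=6 entry=0x2D007 [P=1 RW=1 US=1 PS=0]
  L1: frame=0x2D idx=2 entry=0x31007 [P=1 RW=1 US=1 PS=0]
  L2: frame=0x31 idx=14 entry=0x35007 [P=1 RW=1 US=1 PS=0]
  ⇒ phys 0x351F2  [3 reads]
#1 VA=0x200000974 (r,user):
  L0: frame=0x2A idx=8 entry=0x67006 [P=0 RW=1 US=1 PS=0]
  ⇒ fault: PAGE_NOT_PRESENT  — 1 lookups
#2 VA=0x18040E1F2 (r,kernel):
  TLB hit vpn=0x18040E → PA=0x351F2
#3 VA=0x340D78E (w,user):
  L0: frame=0x2A idx=0 entry=0x37007 [P=1 RW=1 US=1 PS=0]
  L1: frame=0x37 idx=26 entry=0x3B007 [P=1 RW=1 US=1 PS=0]
  L2: frame=0x3B idx=13 entry=0x3C005 [P=1 RW=0 US=1 PS=0]
  ⇒ fault: PROTECTION_VIOLATION  — 3 lookups

TLB: [["0x18040E", "0x35"]]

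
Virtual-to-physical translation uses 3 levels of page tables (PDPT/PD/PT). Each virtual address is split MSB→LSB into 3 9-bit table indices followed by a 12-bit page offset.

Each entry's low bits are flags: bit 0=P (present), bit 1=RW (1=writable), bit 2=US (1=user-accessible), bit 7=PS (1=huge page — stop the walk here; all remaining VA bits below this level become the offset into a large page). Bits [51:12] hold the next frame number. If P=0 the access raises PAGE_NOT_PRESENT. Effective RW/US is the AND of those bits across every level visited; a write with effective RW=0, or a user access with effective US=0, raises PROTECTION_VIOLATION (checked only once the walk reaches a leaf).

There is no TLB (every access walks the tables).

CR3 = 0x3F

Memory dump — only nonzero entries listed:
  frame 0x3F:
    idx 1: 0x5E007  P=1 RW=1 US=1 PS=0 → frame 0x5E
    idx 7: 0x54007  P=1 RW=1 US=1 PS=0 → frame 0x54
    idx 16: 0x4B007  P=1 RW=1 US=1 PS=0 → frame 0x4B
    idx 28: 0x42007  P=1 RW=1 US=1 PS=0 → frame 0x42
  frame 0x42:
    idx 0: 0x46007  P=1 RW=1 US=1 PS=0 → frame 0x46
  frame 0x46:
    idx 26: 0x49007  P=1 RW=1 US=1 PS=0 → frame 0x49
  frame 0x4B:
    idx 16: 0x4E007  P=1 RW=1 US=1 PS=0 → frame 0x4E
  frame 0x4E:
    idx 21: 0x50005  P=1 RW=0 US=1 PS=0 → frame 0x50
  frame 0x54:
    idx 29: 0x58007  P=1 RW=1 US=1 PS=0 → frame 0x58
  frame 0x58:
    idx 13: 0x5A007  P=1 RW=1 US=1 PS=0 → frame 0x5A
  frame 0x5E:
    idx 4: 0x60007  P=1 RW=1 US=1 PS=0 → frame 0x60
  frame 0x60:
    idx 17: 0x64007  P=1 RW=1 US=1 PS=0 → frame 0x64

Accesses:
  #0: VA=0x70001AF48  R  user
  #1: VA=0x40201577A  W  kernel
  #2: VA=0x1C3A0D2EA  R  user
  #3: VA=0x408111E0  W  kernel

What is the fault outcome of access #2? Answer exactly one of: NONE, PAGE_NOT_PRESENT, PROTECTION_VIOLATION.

Per-access translation:
#0 VA=0x70001AF48 (r,user):
  L0: frame=0x3F idx=28 entry=0x42007 [P=1 RW=1 US=1 PS=0]
  L1: frame=0x42 idx=0 entry=0x46007 [P=1 RW=1 US=1 PS=0]
  L2: frame=0x46 idx=26 entry=0x49007 [P=1 RW=1 US=1 PS=0]
  ✓ 0x49F48  — 3 lookups
#1 VA=0x40201577A (w,kernel):
  L0: frame=0x3F idx=16 entry=0x4B007 [P=1 RW=1 US=1 PS=0]
  L1: frame=0x4B idx=16 entry=0x4E007 [P=1 RW=1 US=1 PS=0]
  L2: frame=0x4E idx=21 entry=0x50005 [P=1 RW=0 US=1 PS=0]
  → PROTECTION_VIOLATION  (3 entries read)
#2 VA=0x1C3A0D2EA (r,user):
  L0: frame=0x3F idx=7 entry=0x54007 [P=1 RW=1 US=1 PS=0]
  L1: frame=0x54 idx=29 entry=0x58007 [P=1 RW=1 US=1 PS=0]
  L2: frame=0x58 idx=13 entry=0x5A007 [P=1 RW=1 US=1 PS=0]
  ✓ 0x5A2EA  — 3 lookups
#3 VA=0x408111E0 (w,kernel):
  L0: frame=0x3F idx=1 entry=0x5E007 [P=1 RW=1 US=1 PS=0]
  L1: frame=0x5E idx=4 entry=0x60007 [P=1 RW=1 US=1 PS=0]
  L2: frame=0x60 idx=17 entry=0x64007 [P=1 RW=1 US=1 PS=0]
  ✓ 0x641E0  — 3 lookups

Access #2 fault: NONE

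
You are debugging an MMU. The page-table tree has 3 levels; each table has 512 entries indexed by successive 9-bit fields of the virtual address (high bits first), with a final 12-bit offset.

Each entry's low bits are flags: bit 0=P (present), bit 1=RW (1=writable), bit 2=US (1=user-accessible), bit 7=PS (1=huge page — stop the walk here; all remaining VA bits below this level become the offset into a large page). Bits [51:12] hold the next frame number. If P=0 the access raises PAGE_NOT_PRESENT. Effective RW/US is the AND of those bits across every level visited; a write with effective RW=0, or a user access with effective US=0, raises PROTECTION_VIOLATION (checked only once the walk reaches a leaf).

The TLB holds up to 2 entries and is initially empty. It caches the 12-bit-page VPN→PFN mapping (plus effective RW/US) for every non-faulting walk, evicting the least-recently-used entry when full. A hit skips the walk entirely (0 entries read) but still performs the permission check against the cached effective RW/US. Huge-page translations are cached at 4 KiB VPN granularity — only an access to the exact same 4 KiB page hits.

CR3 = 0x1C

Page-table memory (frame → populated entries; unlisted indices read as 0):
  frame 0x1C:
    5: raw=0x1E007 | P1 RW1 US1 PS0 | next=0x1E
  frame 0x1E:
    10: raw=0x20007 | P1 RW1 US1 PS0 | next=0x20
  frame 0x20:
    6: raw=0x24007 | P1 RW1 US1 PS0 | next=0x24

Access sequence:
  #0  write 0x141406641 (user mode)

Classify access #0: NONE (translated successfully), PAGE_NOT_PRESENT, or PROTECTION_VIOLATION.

Walk each access:
#0 VA=0x141406641 (w,user):
  L0 @0x1C[5] → 0x1E007  P=1,RW=1,US=1,PS=0
  L1 @0x1E[10] → 0x20007  P=1,RW=1,US=1,PS=0
  L2 @0x20[6] → 0x24007  P=1,RW=1,US=1,PS=0
  → PA=0x24641  (3 entries read)

Access #0 fault: NONE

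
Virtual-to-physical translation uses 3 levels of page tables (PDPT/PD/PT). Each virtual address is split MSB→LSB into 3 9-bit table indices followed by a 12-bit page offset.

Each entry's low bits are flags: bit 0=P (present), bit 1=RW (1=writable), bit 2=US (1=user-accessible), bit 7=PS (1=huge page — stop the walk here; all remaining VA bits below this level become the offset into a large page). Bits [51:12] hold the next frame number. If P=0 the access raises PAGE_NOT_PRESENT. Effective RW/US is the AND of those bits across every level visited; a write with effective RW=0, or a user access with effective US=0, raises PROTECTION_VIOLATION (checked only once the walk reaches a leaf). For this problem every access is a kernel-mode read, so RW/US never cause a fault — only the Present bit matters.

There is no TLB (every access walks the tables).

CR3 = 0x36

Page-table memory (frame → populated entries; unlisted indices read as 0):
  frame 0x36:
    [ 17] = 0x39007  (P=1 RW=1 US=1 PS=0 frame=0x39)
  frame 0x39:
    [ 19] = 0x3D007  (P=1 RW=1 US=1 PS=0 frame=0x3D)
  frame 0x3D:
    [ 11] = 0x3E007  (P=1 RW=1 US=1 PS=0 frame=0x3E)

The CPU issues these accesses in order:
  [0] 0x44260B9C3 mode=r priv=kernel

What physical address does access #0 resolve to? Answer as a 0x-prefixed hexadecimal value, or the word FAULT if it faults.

Walk each access:
#0 VA=0x44260B9C3 (r,kernel):
  L0 @0x36[17] → 0x39007  P=1,RW=1,US=1,PS=0
  L1 @0x39[19] → 0x3D007  P=1,RW=1,US=1,PS=0
  L2 @0x3D[11] → 0x3E007  P=1,RW=1,US=1,PS=0
  ✓ 0x3E9C3  — 3 lookups

Access #0 PA: 0x3E9C3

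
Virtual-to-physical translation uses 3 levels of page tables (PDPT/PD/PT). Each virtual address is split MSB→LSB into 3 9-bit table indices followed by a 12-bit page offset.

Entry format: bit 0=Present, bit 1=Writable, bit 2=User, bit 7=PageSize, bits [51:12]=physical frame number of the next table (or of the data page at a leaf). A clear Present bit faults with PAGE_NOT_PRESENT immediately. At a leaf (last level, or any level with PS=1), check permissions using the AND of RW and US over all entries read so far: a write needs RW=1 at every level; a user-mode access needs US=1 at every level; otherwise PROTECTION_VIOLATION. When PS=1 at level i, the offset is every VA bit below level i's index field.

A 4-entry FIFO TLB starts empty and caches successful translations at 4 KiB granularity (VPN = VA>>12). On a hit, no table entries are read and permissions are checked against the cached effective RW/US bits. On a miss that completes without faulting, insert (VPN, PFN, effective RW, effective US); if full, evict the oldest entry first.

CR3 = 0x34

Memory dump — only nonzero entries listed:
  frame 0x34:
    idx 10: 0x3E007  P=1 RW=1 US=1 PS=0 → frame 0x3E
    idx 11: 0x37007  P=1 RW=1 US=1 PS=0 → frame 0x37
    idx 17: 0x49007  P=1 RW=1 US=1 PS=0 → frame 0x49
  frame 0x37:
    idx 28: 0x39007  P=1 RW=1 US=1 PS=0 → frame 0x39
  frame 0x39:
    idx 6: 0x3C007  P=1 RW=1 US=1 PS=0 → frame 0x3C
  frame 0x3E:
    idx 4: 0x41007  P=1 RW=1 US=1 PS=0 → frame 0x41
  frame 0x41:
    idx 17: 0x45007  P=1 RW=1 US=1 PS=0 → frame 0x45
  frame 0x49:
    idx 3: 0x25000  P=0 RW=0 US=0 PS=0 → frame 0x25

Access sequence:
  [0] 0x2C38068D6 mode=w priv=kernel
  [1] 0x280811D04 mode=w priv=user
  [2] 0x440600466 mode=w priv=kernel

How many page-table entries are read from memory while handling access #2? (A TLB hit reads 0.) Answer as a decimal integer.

Per-access translation:
#0 VA=0x2C38068D6 (w,kernel):
  [0] read 0x34 idx=11: raw=0x37007 flags P=1 W=1 U=1 S=0
  [1] read 0x37 idx=28: raw=0x39007 flags P=1 W=1 U=1 S=0
  [2] read 0x39 idx=6: raw=0x3C007 flags P=1 W=1 U=1 S=0
  ⇒ phys 0x3C8D6  [3 reads]
#1 VA=0x280811D04 (w,user):
  [0] read 0x34 idx=10: raw=0x3E007 flags P=1 W=1 U=1 S=0
  [1] read 0x3E idx=4: raw=0x41007 flags P=1 W=1 U=1 S=0
  [2] read 0x41 idx=17: raw=0x45007 flags P=1 W=1 U=1 S=0
  ⇒ phys 0x45D04  [3 reads]
#2 VA=0x440600466 (w,kernel):
  [0] read 0x34 idx=17: raw=0x49007 flags P=1 W=1 U=1 S=0
  [1] read 0x49 idx=3: raw=0x25000 flags P=0 W=0 U=0 S=0
  → PAGE_NOT_PRESENT  (2 entries read)

Entries read for #2: 2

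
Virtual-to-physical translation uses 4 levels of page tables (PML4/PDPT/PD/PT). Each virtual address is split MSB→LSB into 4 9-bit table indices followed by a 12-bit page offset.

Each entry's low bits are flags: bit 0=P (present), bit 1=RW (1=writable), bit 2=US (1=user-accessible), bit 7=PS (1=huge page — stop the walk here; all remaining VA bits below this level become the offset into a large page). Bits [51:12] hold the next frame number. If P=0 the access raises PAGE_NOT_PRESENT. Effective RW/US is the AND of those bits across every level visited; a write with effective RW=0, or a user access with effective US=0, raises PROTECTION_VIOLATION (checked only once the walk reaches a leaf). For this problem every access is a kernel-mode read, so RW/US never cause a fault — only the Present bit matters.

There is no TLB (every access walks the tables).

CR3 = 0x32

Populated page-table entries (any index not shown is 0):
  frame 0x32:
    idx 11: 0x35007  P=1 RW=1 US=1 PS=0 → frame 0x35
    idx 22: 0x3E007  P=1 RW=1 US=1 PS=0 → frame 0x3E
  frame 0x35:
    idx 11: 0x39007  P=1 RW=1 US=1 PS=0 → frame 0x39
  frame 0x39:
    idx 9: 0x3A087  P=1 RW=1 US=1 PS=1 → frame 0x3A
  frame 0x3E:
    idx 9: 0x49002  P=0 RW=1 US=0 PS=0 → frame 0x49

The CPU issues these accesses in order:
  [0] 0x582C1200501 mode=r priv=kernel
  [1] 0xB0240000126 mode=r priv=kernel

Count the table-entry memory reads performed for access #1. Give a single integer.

Walk each access:
#0 VA=0x582C1200501 (r,kernel):
  lvl0: tbl 0x32, slot 11 ⇒ 0x35007 (P1/RW1/US1/PS0)
  lvl1: tbl 0x35, slot 11 ⇒ 0x39007 (P1/RW1/US1/PS0)
  lvl2: tbl 0x39, slot 9 ⇒ 0x3A087 (P1/RW1/US1/PS1)
  ✓ 0x3A501 (huge @L2)  — 3 lookups
#1 VA=0xB0240000126 (r,kernel):
  lvl0: tbl 0x32, slot 22 ⇒ 0x3E007 (P1/RW1/US1/PS0)
  lvl1: tbl 0x3E, slot 9 ⇒ 0x49002 (P0/RW1/US0/PS0)
  → PAGE_NOT_PRESENT  (2 entries read)

Entries read for #1: 2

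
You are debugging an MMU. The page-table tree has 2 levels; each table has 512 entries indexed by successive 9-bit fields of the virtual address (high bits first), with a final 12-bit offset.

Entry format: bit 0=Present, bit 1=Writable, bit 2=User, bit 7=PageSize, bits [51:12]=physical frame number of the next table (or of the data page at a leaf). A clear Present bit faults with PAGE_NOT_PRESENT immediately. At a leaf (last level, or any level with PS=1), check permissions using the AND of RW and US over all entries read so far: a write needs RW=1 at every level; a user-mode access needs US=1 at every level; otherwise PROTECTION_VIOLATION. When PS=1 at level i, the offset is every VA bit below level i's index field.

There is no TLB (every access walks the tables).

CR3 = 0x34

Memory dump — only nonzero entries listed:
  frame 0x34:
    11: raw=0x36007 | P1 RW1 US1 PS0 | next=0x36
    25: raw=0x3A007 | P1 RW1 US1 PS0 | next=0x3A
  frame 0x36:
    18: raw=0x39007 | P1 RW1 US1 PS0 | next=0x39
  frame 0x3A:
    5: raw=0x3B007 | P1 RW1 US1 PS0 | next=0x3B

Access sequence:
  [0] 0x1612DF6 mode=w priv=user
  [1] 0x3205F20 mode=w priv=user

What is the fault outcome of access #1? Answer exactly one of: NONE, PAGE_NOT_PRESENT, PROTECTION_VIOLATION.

Trace:
#0 VA=0x1612DF6 (w,user):
  lvl0: tbl 0x34, slot 11 ⇒ 0x36007 (P1/RW1/US1/PS0)
  lvl1: tbl 0x36, slot 18 ⇒ 0x39007 (P1/RW1/US1/PS0)
  ⇒ phys 0x39DF6  [2 reads]
#1 VA=0x3205F20 (w,user):
  lvl0: tbl 0x34, slot 25 ⇒ 0x3A007 (P1/RW1/US1/PS0)
  lvl1: tbl 0x3A, slot 5 ⇒ 0x3B007 (P1/RW1/US1/PS0)
  ⇒ phys 0x3BF20  [2 reads]

Access #1 fault: NONE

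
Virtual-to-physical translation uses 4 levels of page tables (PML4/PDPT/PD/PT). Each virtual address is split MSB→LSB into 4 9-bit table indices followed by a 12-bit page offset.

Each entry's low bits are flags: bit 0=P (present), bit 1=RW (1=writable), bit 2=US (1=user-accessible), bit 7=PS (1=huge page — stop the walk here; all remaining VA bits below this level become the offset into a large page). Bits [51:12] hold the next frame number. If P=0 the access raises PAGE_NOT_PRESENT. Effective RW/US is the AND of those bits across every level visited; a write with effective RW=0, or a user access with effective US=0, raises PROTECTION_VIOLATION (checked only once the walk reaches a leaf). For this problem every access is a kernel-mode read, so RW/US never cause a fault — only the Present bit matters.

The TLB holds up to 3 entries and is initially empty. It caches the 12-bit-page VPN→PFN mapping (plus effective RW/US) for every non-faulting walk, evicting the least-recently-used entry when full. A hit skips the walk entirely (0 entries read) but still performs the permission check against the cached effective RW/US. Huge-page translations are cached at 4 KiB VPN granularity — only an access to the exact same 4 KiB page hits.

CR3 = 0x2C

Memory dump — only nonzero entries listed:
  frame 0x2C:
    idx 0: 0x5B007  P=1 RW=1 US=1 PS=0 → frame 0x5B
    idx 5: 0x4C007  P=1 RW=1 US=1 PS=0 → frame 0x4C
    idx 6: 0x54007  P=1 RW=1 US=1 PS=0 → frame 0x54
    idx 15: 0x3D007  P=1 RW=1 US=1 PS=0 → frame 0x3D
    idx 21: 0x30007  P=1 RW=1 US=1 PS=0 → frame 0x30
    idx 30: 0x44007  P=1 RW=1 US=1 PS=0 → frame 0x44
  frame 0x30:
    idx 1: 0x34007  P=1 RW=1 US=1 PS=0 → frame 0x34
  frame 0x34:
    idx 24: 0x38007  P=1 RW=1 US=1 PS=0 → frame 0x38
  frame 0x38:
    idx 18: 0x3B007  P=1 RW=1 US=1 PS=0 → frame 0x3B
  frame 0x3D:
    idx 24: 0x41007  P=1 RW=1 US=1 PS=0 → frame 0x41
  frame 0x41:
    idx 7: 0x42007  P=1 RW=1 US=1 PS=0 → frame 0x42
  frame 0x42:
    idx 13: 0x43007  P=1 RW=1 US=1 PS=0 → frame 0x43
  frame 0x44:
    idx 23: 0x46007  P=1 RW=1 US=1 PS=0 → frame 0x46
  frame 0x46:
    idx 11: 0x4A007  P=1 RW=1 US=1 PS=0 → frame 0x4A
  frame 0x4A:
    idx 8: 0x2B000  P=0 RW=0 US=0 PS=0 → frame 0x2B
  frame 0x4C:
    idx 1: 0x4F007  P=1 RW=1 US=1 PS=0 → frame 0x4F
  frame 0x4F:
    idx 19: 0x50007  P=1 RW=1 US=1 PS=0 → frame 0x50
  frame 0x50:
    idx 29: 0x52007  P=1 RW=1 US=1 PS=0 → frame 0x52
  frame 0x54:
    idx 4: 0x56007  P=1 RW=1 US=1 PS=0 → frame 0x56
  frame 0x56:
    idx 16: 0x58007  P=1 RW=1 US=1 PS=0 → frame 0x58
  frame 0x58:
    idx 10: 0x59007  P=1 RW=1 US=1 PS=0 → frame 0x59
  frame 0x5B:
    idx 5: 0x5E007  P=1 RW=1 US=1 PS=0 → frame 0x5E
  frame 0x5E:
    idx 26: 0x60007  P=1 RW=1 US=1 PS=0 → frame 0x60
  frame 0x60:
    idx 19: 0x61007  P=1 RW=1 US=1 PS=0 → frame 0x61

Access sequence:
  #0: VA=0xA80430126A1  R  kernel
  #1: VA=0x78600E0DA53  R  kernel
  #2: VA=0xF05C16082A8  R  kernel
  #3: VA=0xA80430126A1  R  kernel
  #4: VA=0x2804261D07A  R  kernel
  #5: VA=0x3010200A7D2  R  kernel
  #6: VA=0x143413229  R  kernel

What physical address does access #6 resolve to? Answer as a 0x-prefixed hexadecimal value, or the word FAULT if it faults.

Per-access translation:
#0 VA=0xA80430126A1 (r,kernel):
  [0] read 0x2C idx=21: raw=0x30007 flags P=1 W=1 U=1 S=0
  [1] read 0x30 idx=1: raw=0x34007 flags P=1 W=1 U=1 S=0
  [2] read 0x34 idx=24: raw=0x38007 flags P=1 W=1 U=1 S=0
  [3] read 0x38 idx=18: raw=0x3B007 flags P=1 W=1 U=1 S=0
  → PA=0x3B6A1  (4 entries read)
#1 VA=0x78600E0DA53 (r,kernel):
  [0] read 0x2C idx=15: raw=0x3D007 flags P=1 W=1 U=1 S=0
  [1] read 0x3D idx=24: raw=0x41007 flags P=1 W=1 U=1 S=0
  [2] read 0x41 idx=7: raw=0x42007 flags P=1 W=1 U=1 S=0
  [3] read 0x42 idx=13: raw=0x43007 flags P=1 W=1 U=1 S=0
  → PA=0x43A53  (4 entries read)
#2 VA=0xF05C16082A8 (r,kernel):
  [0] read 0x2C idx=30: raw=0x44007 flags P=1 W=1 U=1 S=0
  [1] read 0x44 idx=23: raw=0x46007 flags P=1 W=1 U=1 S=0
  [2] read 0x46 idx=11: raw=0x4A007 flags P=1 W=1 U=1 S=0
  [3] read 0x4A idx=8: raw=0x2B000 flags P=0 W=0 U=0 S=0
  ⇒ fault: PAGE_NOT_PRESENT  — 4 lookups
#3 VA=0xA80430126A1 (r,kernel):
  TLB hit vpn=0xA8043012 → PA=0x3B6A1
#4 VA=0x2804261D07A (r,kernel):
  [0] read 0x2C idx=5: raw=0x4C007 flags P=1 W=1 U=1 S=0
  [1] read 0x4C idx=1: raw=0x4F007 flags P=1 W=1 U=1 S=0
  [2] read 0x4F idx=19: raw=0x50007 flags P=1 W=1 U=1 S=0
  [3] read 0x50 idx=29: raw=0x52007 flags P=1 W=1 U=1 S=0
  → PA=0x5207A  (4 entries read)
#5 VA=0x3010200A7D2 (r,kernel):
  [0] read 0x2C idx=6: raw=0x54007 flags P=1 W=1 U=1 S=0
  [1] read 0x54 idx=4: raw=0x56007 flags P=1 W=1 U=1 S=0
  [2] read 0x56 idx=16: raw=0x58007 flags P=1 W=1 U=1 S=0
  [3] read 0x58 idx=10: raw=0x59007 flags P=1 W=1 U=1 S=0
  → PA=0x597D2  (4 entries read)
#6 VA=0x143413229 (r,kernel):
  [0] read 0x2C idx=0: raw=0x5B007 flags P=1 W=1 U=1 S=0
  [1] read 0x5B idx=5: raw=0x5E007 flags P=1 W=1 U=1 S=0
  [2] read 0x5E idx=26: raw=0x60007 flags P=1 W=1 U=1 S=0
  [3] read 0x60 idx=19: raw=0x61007 flags P=1 W=1 U=1 S=0
  → PA=0x61229  (4 entries read)

Access #6 PA: 0x61229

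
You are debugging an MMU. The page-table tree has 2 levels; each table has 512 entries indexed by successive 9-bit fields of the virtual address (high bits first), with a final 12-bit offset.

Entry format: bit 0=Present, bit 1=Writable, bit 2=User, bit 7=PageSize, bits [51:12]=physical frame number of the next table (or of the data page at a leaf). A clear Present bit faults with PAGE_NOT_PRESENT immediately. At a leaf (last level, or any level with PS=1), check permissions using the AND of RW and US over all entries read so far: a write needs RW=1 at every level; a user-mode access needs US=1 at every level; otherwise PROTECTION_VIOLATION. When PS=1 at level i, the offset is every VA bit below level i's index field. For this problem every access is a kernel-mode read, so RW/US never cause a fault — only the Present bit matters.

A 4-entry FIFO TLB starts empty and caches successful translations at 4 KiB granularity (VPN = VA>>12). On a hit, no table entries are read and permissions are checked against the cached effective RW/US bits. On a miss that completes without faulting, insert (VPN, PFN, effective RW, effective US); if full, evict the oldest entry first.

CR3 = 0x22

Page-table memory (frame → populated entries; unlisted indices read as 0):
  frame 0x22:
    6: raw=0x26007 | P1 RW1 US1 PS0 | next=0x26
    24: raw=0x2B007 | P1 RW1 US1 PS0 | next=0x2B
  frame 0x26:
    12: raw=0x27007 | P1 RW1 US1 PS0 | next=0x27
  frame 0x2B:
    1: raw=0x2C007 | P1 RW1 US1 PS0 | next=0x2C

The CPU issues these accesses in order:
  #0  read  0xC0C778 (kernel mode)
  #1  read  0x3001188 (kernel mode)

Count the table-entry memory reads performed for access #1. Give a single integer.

Trace:
#0 VA=0xC0C778 (r,kernel):
  lvl0: tbl 0x22, slot 6 ⇒ 0x26007 (P1/RW1/US1/PS0)
  lvl1: tbl 0x26, slot 12 ⇒ 0x27007 (P1/RW1/US1/PS0)
  ⇒ phys 0x27778  [2 reads]
#1 VA=0x3001188 (r,kernel):
  lvl0: tbl 0x22, slot 24 ⇒ 0x2B007 (P1/RW1/US1/PS0)
  lvl1: tbl 0x2B, slot 1 ⇒ 0x2C007 (P1/RW1/US1/PS0)
  ⇒ phys 0x2C188  [2 reads]

Entries read for #1: 2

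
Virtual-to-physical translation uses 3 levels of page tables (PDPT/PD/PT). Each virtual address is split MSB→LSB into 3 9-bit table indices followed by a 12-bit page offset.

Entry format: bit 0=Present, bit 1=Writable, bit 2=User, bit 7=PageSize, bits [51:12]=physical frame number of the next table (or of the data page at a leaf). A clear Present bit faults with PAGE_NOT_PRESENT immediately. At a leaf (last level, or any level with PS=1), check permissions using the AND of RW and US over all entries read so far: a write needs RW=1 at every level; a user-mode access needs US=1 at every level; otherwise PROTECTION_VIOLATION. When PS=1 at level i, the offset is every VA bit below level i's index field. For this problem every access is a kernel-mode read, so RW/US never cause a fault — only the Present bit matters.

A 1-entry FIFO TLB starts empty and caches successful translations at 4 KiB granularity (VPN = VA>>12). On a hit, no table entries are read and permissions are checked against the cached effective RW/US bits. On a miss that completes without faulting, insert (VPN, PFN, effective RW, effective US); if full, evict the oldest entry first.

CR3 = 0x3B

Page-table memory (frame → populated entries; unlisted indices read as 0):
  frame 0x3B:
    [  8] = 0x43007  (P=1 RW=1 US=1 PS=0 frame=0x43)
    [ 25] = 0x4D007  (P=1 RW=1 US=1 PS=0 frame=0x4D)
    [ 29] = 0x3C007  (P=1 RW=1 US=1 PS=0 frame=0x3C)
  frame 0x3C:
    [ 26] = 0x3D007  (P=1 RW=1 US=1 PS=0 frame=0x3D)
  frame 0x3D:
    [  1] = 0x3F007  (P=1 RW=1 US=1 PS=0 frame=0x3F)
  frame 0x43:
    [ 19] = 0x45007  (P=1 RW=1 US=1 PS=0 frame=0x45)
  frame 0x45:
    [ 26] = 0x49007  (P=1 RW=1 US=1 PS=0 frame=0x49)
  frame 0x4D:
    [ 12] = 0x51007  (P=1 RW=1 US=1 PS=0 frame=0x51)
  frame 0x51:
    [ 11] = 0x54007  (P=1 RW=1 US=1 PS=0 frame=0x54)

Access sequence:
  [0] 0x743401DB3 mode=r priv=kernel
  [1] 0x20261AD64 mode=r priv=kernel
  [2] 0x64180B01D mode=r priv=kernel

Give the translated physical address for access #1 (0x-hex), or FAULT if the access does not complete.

Walk each access:
#0 VA=0x743401DB3 (r,kernel):
  lvl0: tbl 0x3B, slot 29 ⇒ 0x3C007 (P1/RW1/US1/PS0)
  lvl1: tbl 0x3C, slot 26 ⇒ 0x3D007 (P1/RW1/US1/PS0)
  lvl2: tbl 0x3D, slot 1 ⇒ 0x3F007 (P1/RW1/US1/PS0)
  → PA=0x3FDB3  (3 entries read)
#1 VA=0x20261AD64 (r,kernel):
  lvl0: tbl 0x3B, slot 8 ⇒ 0x43007 (P1/RW1/US1/PS0)
  lvl1: tbl 0x43, slot 19 ⇒ 0x45007 (P1/RW1/US1/PS0)
  lvl2: tbl 0x45, slot 26 ⇒ 0x49007 (P1/RW1/US1/PS0)
  → PA=0x49D64  (3 entries read)
#2 VA=0x64180B01D (r,kernel):
  lvl0: tbl 0x3B, slot 25 ⇒ 0x4D007 (P1/RW1/US1/PS0)
  lvl1: tbl 0x4D, slot 12 ⇒ 0x51007 (P1/RW1/US1/PS0)
  lvl2: tbl 0x51, slot 11 ⇒ 0x54007 (P1/RW1/US1/PS0)
  → PA=0x5401D  (3 entries read)

Access #1 PA: 0x49D64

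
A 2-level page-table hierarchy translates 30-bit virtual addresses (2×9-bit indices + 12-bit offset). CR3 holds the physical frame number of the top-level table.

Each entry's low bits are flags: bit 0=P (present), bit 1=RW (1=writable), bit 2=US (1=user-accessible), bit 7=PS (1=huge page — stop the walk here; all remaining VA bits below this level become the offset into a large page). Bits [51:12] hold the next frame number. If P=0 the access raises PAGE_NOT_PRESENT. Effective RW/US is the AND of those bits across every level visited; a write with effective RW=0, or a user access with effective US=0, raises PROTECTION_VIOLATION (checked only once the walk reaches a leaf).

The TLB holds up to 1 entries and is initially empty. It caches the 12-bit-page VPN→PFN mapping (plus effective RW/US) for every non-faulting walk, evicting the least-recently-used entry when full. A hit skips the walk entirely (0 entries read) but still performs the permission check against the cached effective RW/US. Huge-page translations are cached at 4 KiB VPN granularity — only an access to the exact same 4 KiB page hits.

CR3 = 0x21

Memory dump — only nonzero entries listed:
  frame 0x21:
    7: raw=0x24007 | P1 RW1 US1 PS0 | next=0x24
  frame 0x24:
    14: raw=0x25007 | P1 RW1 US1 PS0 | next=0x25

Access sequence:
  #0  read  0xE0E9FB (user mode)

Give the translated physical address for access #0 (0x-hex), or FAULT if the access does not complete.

Walk each access:
#0 VA=0xE0E9FB (r,user):
  L0 @0x21[7] → 0x24007  P=1,RW=1,US=1,PS=0
  L1 @0x24[14] → 0x25007  P=1,RW=1,US=1,PS=0
  ✓ 0x259FB  — 2 lookups

Access #0 PA: 0x259FB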